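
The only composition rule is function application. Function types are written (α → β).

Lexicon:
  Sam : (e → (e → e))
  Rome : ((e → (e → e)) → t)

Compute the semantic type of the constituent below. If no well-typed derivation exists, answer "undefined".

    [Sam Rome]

[Sam Rome]: functor Rome : ((e → (e → e)) → t), argument Sam : (e → (e → e)); result t.

t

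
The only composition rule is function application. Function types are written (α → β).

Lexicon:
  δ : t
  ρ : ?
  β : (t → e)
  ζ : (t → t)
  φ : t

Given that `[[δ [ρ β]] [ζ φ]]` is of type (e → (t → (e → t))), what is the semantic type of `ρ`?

((t → e) → (t → (t → (e → (t → (e → t))))))

For [[δ [ρ β]] [ζ φ]] to have type (e → (t → (e → t))) with [ζ φ] of type t, [δ [ρ β]] must be the function: [δ [ρ β]] : (t → (e → (t → (e → t)))).
For [δ [ρ β]] to have type (t → (e → (t → (e → t)))) with δ of type t, [ρ β] must be the function: [ρ β] : (t → (t → (e → (t → (e → t))))).
For [ρ β] to have type (t → (t → (e → (t → (e → t))))) with β of type (t → e), ρ must be the function: ρ : ((t → e) → (t → (t → (e → (t → (e → t)))))).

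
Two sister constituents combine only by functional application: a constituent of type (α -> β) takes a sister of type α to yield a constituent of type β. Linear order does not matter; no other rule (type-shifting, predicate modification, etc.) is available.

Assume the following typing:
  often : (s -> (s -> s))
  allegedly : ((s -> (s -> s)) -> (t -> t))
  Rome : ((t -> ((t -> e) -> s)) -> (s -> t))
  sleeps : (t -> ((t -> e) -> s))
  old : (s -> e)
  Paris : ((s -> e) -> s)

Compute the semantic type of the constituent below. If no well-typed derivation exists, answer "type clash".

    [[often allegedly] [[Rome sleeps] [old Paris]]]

t

[often allegedly]: ((s -> (s -> s)) -> (t -> t)) applied to (s -> (s -> s)) yields (t -> t).
[Rome sleeps]: ((t -> ((t -> e) -> s)) -> (s -> t)) applied to (t -> ((t -> e) -> s)) yields (s -> t).
[old Paris]: ((s -> e) -> s) applied to (s -> e) yields s.
[[Rome sleeps] [old Paris]]: (s -> t) applied to s yields t.
[[often allegedly] [[Rome sleeps] [old Paris]]]: (t -> t) applied to t yields t.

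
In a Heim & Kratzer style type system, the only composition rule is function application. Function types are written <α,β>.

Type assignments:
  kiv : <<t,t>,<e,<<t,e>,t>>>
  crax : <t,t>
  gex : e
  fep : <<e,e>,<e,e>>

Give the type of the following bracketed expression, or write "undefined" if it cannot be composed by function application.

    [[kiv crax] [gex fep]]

[kiv crax]: functor kiv : <<t,t>,<e,<<t,e>,t>>>, argument crax : <t,t>; result <e,<<t,e>,t>>.
[gex fep]: e with <<e,e>,<e,e>> — neither is a function whose domain matches the other; composition fails here.

undefined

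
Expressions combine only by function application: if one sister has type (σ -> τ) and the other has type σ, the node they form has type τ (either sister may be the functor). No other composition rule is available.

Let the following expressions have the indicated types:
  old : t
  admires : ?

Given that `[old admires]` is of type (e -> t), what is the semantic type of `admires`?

[old admires] must have type (e -> t). The sister old has type t; that is not a function onto (e -> t), so admires must be the functor, of type (t -> (e -> t)).

(t -> (e -> t))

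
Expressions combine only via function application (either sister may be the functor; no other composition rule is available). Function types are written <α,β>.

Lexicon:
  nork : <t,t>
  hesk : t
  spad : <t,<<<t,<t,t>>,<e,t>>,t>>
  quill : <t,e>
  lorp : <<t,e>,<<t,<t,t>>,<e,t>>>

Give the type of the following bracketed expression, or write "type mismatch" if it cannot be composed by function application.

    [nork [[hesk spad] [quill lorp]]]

t

[hesk spad] — spad of type <t,<<<t,<t,t>>,<e,t>>,t>> combines with hesk of type t: type <<<t,<t,t>>,<e,t>>,t>.
[quill lorp] — lorp of type <<t,e>,<<t,<t,t>>,<e,t>>> combines with quill of type <t,e>: type <<t,<t,t>>,<e,t>>.
[[hesk spad] [quill lorp]] — [hesk spad] of type <<<t,<t,t>>,<e,t>>,t> combines with [quill lorp] of type <<t,<t,t>>,<e,t>>: type t.
[nork [[hesk spad] [quill lorp]]] — nork of type <t,t> combines with [[hesk spad] [quill lorp]] of type t: type t.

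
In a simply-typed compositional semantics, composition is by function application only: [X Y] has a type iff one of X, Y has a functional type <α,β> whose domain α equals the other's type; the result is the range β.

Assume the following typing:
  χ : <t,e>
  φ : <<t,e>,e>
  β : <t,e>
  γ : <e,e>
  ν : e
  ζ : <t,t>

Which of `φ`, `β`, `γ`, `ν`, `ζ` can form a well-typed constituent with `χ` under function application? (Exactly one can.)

φ

φ — combines: φ : <<t,e>,e> takes χ : <t,e> as argument, giving e.
β : <t,e> — neither side's domain matches the other.
γ : <e,e> — neither side's domain matches the other.
ν : e — neither side's domain matches the other.
ζ : <t,t> — neither side's domain matches the other.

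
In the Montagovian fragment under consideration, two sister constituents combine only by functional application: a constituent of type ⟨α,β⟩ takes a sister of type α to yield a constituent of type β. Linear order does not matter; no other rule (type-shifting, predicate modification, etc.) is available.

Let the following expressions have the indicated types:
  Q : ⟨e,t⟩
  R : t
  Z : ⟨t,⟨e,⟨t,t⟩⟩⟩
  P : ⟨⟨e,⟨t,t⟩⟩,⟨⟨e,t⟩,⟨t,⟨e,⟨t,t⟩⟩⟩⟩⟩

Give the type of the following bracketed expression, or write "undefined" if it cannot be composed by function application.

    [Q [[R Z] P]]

[R Z] — Z of type ⟨t,⟨e,⟨t,t⟩⟩⟩ combines with R of type t: type ⟨e,⟨t,t⟩⟩.
[[R Z] P] — P of type ⟨⟨e,⟨t,t⟩⟩,⟨⟨e,t⟩,⟨t,⟨e,⟨t,t⟩⟩⟩⟩⟩ combines with [R Z] of type ⟨e,⟨t,t⟩⟩: type ⟨⟨e,t⟩,⟨t,⟨e,⟨t,t⟩⟩⟩⟩.
[Q [[R Z] P]] — [[R Z] P] of type ⟨⟨e,t⟩,⟨t,⟨e,⟨t,t⟩⟩⟩⟩ combines with Q of type ⟨e,t⟩: type ⟨t,⟨e,⟨t,t⟩⟩⟩.

⟨t,⟨e,⟨t,t⟩⟩⟩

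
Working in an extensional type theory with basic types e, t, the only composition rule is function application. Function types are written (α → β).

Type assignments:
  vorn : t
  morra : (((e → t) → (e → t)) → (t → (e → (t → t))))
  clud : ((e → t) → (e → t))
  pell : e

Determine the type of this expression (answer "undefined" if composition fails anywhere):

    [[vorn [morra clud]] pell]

[morra clud]: (((e → t) → (e → t)) → (t → (e → (t → t)))) applied to ((e → t) → (e → t)) yields (t → (e → (t → t))).
[vorn [morra clud]]: (t → (e → (t → t))) applied to t yields (e → (t → t)).
[[vorn [morra clud]] pell]: (e → (t → t)) applied to e yields (t → t).

(t → t)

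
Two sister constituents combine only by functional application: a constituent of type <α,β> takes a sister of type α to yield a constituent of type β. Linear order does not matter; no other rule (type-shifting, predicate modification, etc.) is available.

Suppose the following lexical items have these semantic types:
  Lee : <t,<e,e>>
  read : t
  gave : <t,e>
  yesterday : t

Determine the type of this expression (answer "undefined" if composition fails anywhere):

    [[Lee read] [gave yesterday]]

e

[Lee read] — Lee of type <t,<e,e>> combines with read of type t: type <e,e>.
[gave yesterday] — gave of type <t,e> combines with yesterday of type t: type e.
[[Lee read] [gave yesterday]] — [Lee read] of type <e,e> combines with [gave yesterday] of type e: type e.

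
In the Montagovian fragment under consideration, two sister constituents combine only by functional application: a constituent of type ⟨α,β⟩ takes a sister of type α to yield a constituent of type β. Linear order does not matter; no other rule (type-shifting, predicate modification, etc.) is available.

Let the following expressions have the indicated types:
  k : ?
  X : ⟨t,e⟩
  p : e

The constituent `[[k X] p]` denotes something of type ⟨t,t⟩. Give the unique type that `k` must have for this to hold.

For [[k X] p] to have type ⟨t,t⟩ with p of type e, [k X] must be the function: [k X] : ⟨e,⟨t,t⟩⟩.
For [k X] to have type ⟨e,⟨t,t⟩⟩ with X of type ⟨t,e⟩, k must be the function: k : ⟨⟨t,e⟩,⟨e,⟨t,t⟩⟩⟩.

⟨⟨t,e⟩,⟨e,⟨t,t⟩⟩⟩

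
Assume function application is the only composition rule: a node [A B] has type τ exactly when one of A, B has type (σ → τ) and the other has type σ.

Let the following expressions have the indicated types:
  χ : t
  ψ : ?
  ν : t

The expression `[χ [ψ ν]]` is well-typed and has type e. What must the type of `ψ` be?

(t → (t → e))

[χ [ψ ν]] is required to be e. χ : t cannot yield e as functor, so [ψ ν] : (t → e).
[ψ ν] is required to be (t → e). ν : t cannot yield (t → e) as functor, so ψ : (t → (t → e)).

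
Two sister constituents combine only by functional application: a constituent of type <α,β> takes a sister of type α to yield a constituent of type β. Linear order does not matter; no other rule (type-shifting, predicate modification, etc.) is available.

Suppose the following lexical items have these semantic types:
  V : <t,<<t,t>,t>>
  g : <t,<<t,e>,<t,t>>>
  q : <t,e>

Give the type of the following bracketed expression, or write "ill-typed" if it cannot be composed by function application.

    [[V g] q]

[V g]: <t,<<t,t>,t>> with <t,<<t,e>,<t,t>>> — neither is a function whose domain matches the other; composition fails here.

ill-typed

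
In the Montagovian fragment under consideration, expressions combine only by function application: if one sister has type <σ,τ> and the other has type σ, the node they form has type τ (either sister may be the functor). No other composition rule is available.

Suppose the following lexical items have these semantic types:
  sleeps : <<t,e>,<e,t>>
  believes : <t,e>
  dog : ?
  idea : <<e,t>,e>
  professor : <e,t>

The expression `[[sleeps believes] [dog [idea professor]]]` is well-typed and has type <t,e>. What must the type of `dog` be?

<e,<<e,t>,<t,e>>>

[[sleeps believes] [dog [idea professor]]] is required to be <t,e>. [sleeps believes] : <e,t> cannot yield <t,e> as functor, so [dog [idea professor]] : <<e,t>,<t,e>>.
[dog [idea professor]] is required to be <<e,t>,<t,e>>. [idea professor] : e cannot yield <<e,t>,<t,e>> as functor, so dog : <e,<<e,t>,<t,e>>>.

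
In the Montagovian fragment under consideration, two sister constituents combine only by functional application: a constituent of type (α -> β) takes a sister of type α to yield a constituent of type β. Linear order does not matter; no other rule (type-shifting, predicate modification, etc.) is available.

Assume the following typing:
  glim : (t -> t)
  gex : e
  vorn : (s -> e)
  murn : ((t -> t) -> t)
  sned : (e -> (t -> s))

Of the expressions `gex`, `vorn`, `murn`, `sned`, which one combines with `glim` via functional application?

gex : e — does not combine with glim.
vorn : (s -> e) — does not combine with glim.
murn — combines: murn : ((t -> t) -> t) takes glim : (t -> t) as argument, giving t.
sned : (e -> (t -> s)) — does not combine with glim.

murn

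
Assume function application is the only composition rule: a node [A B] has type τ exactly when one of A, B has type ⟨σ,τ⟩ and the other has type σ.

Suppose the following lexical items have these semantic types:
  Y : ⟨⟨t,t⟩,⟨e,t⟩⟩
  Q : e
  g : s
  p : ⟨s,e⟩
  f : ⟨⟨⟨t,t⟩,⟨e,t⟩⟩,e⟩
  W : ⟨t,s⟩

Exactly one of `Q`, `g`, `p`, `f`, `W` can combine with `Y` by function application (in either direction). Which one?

f

Q : e — does not combine with Y.
g : s — does not combine with Y.
p : ⟨s,e⟩ — does not combine with Y.
f — combines: f : ⟨⟨⟨t,t⟩,⟨e,t⟩⟩,e⟩ takes Y : ⟨⟨t,t⟩,⟨e,t⟩⟩ as argument, giving e.
W : ⟨t,s⟩ — does not combine with Y.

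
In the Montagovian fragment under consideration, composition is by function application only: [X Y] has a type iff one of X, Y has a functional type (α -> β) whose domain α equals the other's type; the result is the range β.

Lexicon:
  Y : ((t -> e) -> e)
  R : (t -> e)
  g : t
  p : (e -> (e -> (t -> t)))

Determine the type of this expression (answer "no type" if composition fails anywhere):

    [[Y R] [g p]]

no type

[Y R]: ((t -> e) -> e) applied to (t -> e) yields e.
[g p]: t and (e -> (e -> (t -> t))) cannot combine by function application — type clash.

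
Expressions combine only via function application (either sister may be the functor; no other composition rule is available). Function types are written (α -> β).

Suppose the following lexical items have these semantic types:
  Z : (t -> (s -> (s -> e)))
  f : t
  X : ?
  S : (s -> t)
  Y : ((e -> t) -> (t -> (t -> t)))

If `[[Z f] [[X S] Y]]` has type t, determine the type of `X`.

((s -> t) -> (((e -> t) -> (t -> (t -> t))) -> ((s -> (s -> e)) -> t)))

[[Z f] [[X S] Y]] is required to be t. [Z f] : (s -> (s -> e)) cannot yield t as functor, so [[X S] Y] : ((s -> (s -> e)) -> t).
[[X S] Y] is required to be ((s -> (s -> e)) -> t). Y : ((e -> t) -> (t -> (t -> t))) cannot yield ((s -> (s -> e)) -> t) as functor, so [X S] : (((e -> t) -> (t -> (t -> t))) -> ((s -> (s -> e)) -> t)).
[X S] is required to be (((e -> t) -> (t -> (t -> t))) -> ((s -> (s -> e)) -> t)). S : (s -> t) cannot yield (((e -> t) -> (t -> (t -> t))) -> ((s -> (s -> e)) -> t)) as functor, so X : ((s -> t) -> (((e -> t) -> (t -> (t -> t))) -> ((s -> (s -> e)) -> t))).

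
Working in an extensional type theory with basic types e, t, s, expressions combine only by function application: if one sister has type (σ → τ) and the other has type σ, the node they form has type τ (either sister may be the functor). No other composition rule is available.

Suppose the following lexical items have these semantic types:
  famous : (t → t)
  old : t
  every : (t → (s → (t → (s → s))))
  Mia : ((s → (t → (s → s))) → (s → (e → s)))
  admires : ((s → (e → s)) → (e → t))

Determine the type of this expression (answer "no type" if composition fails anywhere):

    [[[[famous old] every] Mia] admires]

(e → t)

At [famous old], famous : (t → t) takes old : t, giving t.
At [[famous old] every], every : (t → (s → (t → (s → s)))) takes [famous old] : t, giving (s → (t → (s → s))).
At [[[famous old] every] Mia], Mia : ((s → (t → (s → s))) → (s → (e → s))) takes [[famous old] every] : (s → (t → (s → s))), giving (s → (e → s)).
At [[[[famous old] every] Mia] admires], admires : ((s → (e → s)) → (e → t)) takes [[[famous old] every] Mia] : (s → (e → s)), giving (e → t).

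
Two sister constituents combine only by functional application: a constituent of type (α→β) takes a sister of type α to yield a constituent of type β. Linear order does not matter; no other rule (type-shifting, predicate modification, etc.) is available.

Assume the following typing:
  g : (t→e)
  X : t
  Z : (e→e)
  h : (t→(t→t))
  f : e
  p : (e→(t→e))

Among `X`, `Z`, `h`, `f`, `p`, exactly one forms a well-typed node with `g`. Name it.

X — combines: g : (t→e) takes X : t as argument, giving e.
Z : (e→e) — g needs t; Z needs e; neither fits.
h : (t→(t→t)) — g needs t; h needs t; neither fits.
f : e — g needs t; f needs nothing (atomic); neither fits.
p : (e→(t→e)) — g needs t; p needs e; neither fits.

X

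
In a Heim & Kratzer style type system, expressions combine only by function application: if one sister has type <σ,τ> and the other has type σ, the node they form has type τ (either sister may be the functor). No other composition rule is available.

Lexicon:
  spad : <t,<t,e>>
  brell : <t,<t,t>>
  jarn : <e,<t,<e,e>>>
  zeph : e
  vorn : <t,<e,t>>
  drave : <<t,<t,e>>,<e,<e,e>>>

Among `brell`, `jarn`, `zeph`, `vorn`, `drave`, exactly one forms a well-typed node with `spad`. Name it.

drave

brell : <t,<t,t>> — no; spad wants t, and brell wants t.
jarn : <e,<t,<e,e>>> — no; spad wants t, and jarn wants e.
zeph : e — no; spad wants t, and zeph wants nothing (atomic).
vorn : <t,<e,t>> — no; spad wants t, and vorn wants t.
drave — combines: drave : <<t,<t,e>>,<e,<e,e>>> takes spad : <t,<t,e>> as argument, giving <e,<e,e>>.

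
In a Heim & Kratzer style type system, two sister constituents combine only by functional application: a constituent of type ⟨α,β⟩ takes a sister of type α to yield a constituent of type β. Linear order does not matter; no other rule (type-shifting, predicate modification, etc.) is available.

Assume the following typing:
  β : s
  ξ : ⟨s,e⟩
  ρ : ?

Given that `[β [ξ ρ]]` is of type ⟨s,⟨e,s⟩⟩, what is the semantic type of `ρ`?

⟨⟨s,e⟩,⟨s,⟨s,⟨e,s⟩⟩⟩⟩

[β [ξ ρ]] is required to be ⟨s,⟨e,s⟩⟩. β : s cannot yield ⟨s,⟨e,s⟩⟩ as functor, so [ξ ρ] : ⟨s,⟨s,⟨e,s⟩⟩⟩.
[ξ ρ] is required to be ⟨s,⟨s,⟨e,s⟩⟩⟩. ξ : ⟨s,e⟩ cannot yield ⟨s,⟨s,⟨e,s⟩⟩⟩ as functor, so ρ : ⟨⟨s,e⟩,⟨s,⟨s,⟨e,s⟩⟩⟩⟩.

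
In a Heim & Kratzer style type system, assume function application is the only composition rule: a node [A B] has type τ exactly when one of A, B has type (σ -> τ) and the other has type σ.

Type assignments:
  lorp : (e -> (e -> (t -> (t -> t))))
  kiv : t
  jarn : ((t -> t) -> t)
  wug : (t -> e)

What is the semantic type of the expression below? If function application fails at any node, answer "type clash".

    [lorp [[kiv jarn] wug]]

[kiv jarn]: t and ((t -> t) -> t) cannot combine by function application — type clash.

type clash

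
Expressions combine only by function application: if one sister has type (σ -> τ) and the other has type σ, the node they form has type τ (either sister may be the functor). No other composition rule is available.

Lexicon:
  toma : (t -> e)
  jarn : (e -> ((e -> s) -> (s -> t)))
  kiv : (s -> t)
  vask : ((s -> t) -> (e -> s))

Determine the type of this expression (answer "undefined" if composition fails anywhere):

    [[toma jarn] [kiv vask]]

[toma jarn]: (t -> e) and (e -> ((e -> s) -> (s -> t))) cannot combine by function application — type clash.

undefined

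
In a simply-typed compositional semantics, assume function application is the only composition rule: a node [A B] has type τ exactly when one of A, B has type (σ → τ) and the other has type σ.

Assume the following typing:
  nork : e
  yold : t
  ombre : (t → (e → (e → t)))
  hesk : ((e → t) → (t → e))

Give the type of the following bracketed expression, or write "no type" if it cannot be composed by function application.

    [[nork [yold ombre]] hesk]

(t → e)

[yold ombre]: functor ombre : (t → (e → (e → t))), argument yold : t; result (e → (e → t)).
[nork [yold ombre]]: functor [yold ombre] : (e → (e → t)), argument nork : e; result (e → t).
[[nork [yold ombre]] hesk]: functor hesk : ((e → t) → (t → e)), argument [nork [yold ombre]] : (e → t); result (t → e).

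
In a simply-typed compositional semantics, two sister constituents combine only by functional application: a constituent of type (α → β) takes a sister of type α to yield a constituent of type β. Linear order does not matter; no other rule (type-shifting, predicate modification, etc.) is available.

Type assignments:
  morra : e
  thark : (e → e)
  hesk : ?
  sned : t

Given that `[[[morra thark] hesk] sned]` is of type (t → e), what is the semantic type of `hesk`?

For [[[morra thark] hesk] sned] to have type (t → e) with sned of type t, [[morra thark] hesk] must be the function: [[morra thark] hesk] : (t → (t → e)).
For [[morra thark] hesk] to have type (t → (t → e)) with [morra thark] of type e, hesk must be the function: hesk : (e → (t → (t → e))).

(e → (t → (t → e)))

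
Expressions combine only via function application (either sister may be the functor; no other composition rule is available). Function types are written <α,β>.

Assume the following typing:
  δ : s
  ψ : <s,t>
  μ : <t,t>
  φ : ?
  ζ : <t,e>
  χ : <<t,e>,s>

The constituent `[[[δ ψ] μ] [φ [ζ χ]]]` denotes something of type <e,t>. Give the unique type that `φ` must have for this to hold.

At [[[δ ψ] μ] [φ [ζ χ]]] (required: <e,t>): [[δ ψ] μ] is t, which is not a function with range <e,t>; hence [φ [ζ χ]] is the functor — type <t,<e,t>>.
At [φ [ζ χ]] (required: <t,<e,t>>): [ζ χ] is s, which is not a function with range <t,<e,t>>; hence φ is the functor — type <s,<t,<e,t>>>.

<s,<t,<e,t>>>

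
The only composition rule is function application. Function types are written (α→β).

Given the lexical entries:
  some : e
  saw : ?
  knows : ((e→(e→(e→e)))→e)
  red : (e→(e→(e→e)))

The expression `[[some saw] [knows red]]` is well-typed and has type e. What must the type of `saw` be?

[[some saw] [knows red]] must have type e. The sister [knows red] has type e; that is not a function onto e, so [some saw] must be the functor, of type (e→e).
[some saw] must have type (e→e). The sister some has type e; that is not a function onto (e→e), so saw must be the functor, of type (e→(e→e)).

(e→(e→e))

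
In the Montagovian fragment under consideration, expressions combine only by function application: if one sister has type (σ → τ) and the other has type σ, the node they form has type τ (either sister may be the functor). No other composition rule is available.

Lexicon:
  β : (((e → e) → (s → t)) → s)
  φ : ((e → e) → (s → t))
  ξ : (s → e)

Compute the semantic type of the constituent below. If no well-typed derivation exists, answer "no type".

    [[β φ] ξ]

[β φ]: β is (((e → e) → (s → t)) → s), φ is ((e → e) → (s → t)); result s.
[[β φ] ξ]: ξ is (s → e), [β φ] is s; result e.

e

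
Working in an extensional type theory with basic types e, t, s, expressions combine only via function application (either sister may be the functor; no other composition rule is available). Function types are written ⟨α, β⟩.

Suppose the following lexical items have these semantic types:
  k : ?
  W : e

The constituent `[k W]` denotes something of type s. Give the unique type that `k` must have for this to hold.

[k W] is required to be s. W : e cannot yield s as functor, so k : ⟨e, s⟩.

⟨e, s⟩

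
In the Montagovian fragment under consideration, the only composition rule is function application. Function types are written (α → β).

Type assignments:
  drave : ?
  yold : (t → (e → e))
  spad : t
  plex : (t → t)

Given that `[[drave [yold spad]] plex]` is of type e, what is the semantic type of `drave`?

For [[drave [yold spad]] plex] to have type e with plex of type (t → t), [drave [yold spad]] must be the function: [drave [yold spad]] : ((t → t) → e).
For [drave [yold spad]] to have type ((t → t) → e) with [yold spad] of type (e → e), drave must be the function: drave : ((e → e) → ((t → t) → e)).

((e → e) → ((t → t) → e))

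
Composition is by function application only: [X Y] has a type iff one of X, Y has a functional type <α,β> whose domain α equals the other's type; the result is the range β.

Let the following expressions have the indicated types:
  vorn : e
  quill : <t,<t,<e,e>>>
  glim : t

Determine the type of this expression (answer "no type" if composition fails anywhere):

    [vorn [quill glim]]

[quill glim]: functor quill : <t,<t,<e,e>>>, argument glim : t; result <t,<e,e>>.
[vorn [quill glim]]: e with <t,<e,e>> — neither is a function whose domain matches the other; composition fails here.

no type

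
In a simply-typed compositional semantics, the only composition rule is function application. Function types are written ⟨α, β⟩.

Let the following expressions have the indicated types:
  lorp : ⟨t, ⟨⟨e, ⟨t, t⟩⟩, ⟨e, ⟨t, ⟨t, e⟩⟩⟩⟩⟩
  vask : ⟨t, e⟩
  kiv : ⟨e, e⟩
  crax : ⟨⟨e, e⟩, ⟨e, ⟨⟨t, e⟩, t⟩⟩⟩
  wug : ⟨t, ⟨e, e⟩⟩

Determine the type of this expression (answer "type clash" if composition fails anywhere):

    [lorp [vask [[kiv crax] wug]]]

At [kiv crax], crax : ⟨⟨e, e⟩, ⟨e, ⟨⟨t, e⟩, t⟩⟩⟩ takes kiv : ⟨e, e⟩, giving ⟨e, ⟨⟨t, e⟩, t⟩⟩.
[[kiv crax] wug]: ⟨e, ⟨⟨t, e⟩, t⟩⟩ with ⟨t, ⟨e, e⟩⟩ — neither is a function whose domain matches the other; composition fails here.

type clash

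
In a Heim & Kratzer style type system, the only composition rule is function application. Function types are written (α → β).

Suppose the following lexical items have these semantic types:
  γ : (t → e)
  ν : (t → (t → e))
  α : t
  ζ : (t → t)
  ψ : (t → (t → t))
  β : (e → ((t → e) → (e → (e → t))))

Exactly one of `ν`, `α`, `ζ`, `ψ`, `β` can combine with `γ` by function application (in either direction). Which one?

α

ν : (t → (t → e)) — does not combine with γ.
α — combines: γ : (t → e) takes α : t as argument, giving e.
ζ : (t → t) — does not combine with γ.
ψ : (t → (t → t)) — does not combine with γ.
β : (e → ((t → e) → (e → (e → t)))) — does not combine with γ.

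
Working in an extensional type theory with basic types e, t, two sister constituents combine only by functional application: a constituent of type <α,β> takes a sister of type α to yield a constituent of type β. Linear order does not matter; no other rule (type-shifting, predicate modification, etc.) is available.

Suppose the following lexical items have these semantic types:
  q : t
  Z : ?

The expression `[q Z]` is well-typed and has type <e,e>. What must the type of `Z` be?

<t,<e,e>>

At [q Z] (required: <e,e>): q is t, which is not a function with range <e,e>; hence Z is the functor — type <t,<e,e>>.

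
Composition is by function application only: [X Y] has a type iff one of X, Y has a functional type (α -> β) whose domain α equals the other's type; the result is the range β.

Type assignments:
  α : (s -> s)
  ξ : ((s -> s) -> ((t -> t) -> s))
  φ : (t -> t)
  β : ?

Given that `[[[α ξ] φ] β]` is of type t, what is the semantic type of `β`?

[[[α ξ] φ] β] must have type t. The sister [[α ξ] φ] has type s; that is not a function onto t, so β must be the functor, of type (s -> t).

(s -> t)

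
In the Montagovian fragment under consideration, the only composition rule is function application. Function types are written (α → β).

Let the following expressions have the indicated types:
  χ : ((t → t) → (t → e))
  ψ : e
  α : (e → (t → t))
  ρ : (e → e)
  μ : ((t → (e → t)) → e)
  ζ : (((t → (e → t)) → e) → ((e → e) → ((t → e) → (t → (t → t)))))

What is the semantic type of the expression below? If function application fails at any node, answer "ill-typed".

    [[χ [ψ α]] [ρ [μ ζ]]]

(t → (t → t))

At [ψ α], α : (e → (t → t)) takes ψ : e, giving (t → t).
At [χ [ψ α]], χ : ((t → t) → (t → e)) takes [ψ α] : (t → t), giving (t → e).
At [μ ζ], ζ : (((t → (e → t)) → e) → ((e → e) → ((t → e) → (t → (t → t))))) takes μ : ((t → (e → t)) → e), giving ((e → e) → ((t → e) → (t → (t → t)))).
At [ρ [μ ζ]], [μ ζ] : ((e → e) → ((t → e) → (t → (t → t)))) takes ρ : (e → e), giving ((t → e) → (t → (t → t))).
At [[χ [ψ α]] [ρ [μ ζ]]], [ρ [μ ζ]] : ((t → e) → (t → (t → t))) takes [χ [ψ α]] : (t → e), giving (t → (t → t)).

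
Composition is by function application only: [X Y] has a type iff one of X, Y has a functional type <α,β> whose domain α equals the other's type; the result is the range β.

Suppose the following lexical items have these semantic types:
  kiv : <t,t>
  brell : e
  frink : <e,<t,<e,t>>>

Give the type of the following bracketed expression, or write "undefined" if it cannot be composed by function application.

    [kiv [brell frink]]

[brell frink]: <e,<t,<e,t>>> applied to e yields <t,<e,t>>.
At [kiv [brell frink]]: neither <t,t> nor <t,<e,t>> can take the other as argument; the node is ill-typed.

undefined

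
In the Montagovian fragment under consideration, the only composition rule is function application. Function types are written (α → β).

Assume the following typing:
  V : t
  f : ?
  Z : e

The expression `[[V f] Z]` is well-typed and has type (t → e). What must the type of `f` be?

(t → (e → (t → e)))

For [[V f] Z] to have type (t → e) with Z of type e, [V f] must be the function: [V f] : (e → (t → e)).
For [V f] to have type (e → (t → e)) with V of type t, f must be the function: f : (t → (e → (t → e))).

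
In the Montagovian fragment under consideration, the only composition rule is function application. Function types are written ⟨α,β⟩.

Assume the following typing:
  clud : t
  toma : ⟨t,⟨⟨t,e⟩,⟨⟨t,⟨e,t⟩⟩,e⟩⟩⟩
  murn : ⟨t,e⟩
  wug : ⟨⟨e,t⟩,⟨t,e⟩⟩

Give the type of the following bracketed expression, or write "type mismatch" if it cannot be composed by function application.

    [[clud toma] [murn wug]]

type mismatch

[clud toma] — toma of type ⟨t,⟨⟨t,e⟩,⟨⟨t,⟨e,t⟩⟩,e⟩⟩⟩ combines with clud of type t: type ⟨⟨t,e⟩,⟨⟨t,⟨e,t⟩⟩,e⟩⟩.
[murn wug]: ⟨t,e⟩ with ⟨⟨e,t⟩,⟨t,e⟩⟩ — neither is a function whose domain matches the other; composition fails here.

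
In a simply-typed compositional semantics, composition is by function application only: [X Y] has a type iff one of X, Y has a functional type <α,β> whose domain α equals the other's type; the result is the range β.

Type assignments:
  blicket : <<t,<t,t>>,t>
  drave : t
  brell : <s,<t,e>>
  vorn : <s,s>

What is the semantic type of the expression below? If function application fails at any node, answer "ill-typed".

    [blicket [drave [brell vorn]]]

ill-typed

At [brell vorn]: neither <s,<t,e>> nor <s,s> can take the other as argument; the node is ill-typed.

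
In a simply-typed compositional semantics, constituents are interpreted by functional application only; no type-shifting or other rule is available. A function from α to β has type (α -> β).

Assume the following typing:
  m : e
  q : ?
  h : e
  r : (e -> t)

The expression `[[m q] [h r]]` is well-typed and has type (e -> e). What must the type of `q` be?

(e -> (t -> (e -> e)))

At [[m q] [h r]] (required: (e -> e)): [h r] is t, which is not a function with range (e -> e); hence [m q] is the functor — type (t -> (e -> e)).
At [m q] (required: (t -> (e -> e))): m is e, which is not a function with range (t -> (e -> e)); hence q is the functor — type (e -> (t -> (e -> e))).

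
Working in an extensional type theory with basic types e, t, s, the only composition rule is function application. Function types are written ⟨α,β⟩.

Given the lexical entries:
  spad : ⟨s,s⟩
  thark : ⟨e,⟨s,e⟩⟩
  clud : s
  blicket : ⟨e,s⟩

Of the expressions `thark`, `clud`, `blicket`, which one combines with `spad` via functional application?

clud

thark : ⟨e,⟨s,e⟩⟩ — neither side's domain matches the other.
clud — combines: spad : ⟨s,s⟩ takes clud : s as argument, giving s.
blicket : ⟨e,s⟩ — neither side's domain matches the other.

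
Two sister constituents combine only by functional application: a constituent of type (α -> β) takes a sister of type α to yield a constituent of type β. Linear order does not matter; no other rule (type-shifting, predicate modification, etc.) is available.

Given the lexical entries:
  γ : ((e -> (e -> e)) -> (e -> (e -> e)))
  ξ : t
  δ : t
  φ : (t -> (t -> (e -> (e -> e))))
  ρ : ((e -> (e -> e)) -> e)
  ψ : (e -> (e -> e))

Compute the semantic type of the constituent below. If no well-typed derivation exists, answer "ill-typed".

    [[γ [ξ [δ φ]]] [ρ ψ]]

(e -> e)

[δ φ]: functor φ : (t -> (t -> (e -> (e -> e)))), argument δ : t; result (t -> (e -> (e -> e))).
[ξ [δ φ]]: functor [δ φ] : (t -> (e -> (e -> e))), argument ξ : t; result (e -> (e -> e)).
[γ [ξ [δ φ]]]: functor γ : ((e -> (e -> e)) -> (e -> (e -> e))), argument [ξ [δ φ]] : (e -> (e -> e)); result (e -> (e -> e)).
[ρ ψ]: functor ρ : ((e -> (e -> e)) -> e), argument ψ : (e -> (e -> e)); result e.
[[γ [ξ [δ φ]]] [ρ ψ]]: functor [γ [ξ [δ φ]]] : (e -> (e -> e)), argument [ρ ψ] : e; result (e -> e).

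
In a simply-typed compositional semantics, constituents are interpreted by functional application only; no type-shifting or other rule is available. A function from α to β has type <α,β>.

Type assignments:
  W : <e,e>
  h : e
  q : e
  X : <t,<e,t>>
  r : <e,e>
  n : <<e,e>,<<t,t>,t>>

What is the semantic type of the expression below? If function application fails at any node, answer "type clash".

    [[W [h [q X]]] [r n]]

type clash

[q X]: e and <t,<e,t>> cannot combine by function application — type clash.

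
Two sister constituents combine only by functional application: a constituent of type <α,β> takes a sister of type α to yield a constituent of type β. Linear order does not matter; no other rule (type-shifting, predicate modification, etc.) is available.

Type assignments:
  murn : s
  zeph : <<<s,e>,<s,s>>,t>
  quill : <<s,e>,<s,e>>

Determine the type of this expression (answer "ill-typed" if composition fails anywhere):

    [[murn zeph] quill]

[murn zeph]: s with <<<s,e>,<s,s>>,t> — neither is a function whose domain matches the other; composition fails here.

ill-typed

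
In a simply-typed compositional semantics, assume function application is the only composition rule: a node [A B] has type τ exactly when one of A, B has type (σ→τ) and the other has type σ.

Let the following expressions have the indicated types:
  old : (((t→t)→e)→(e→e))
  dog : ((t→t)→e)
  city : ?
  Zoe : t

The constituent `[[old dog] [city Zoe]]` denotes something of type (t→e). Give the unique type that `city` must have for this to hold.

[[old dog] [city Zoe]] must have type (t→e). The sister [old dog] has type (e→e); that is not a function onto (t→e), so [city Zoe] must be the functor, of type ((e→e)→(t→e)).
[city Zoe] must have type ((e→e)→(t→e)). The sister Zoe has type t; that is not a function onto ((e→e)→(t→e)), so city must be the functor, of type (t→((e→e)→(t→e))).

(t→((e→e)→(t→e)))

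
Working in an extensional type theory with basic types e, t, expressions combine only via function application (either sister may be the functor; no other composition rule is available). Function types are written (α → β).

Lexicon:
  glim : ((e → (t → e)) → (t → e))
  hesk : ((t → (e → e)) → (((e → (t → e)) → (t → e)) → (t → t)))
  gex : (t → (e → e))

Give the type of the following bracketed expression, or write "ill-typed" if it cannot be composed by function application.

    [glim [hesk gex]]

[hesk gex]: hesk is ((t → (e → e)) → (((e → (t → e)) → (t → e)) → (t → t))), gex is (t → (e → e)); result (((e → (t → e)) → (t → e)) → (t → t)).
[glim [hesk gex]]: [hesk gex] is (((e → (t → e)) → (t → e)) → (t → t)), glim is ((e → (t → e)) → (t → e)); result (t → t).

(t → t)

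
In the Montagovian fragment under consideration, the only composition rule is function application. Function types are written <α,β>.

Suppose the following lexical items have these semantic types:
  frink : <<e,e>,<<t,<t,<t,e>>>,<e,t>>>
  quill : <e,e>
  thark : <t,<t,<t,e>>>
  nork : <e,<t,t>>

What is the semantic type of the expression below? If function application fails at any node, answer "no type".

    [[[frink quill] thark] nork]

no type

[frink quill]: <<e,e>,<<t,<t,<t,e>>>,<e,t>>> applied to <e,e> yields <<t,<t,<t,e>>>,<e,t>>.
[[frink quill] thark]: <<t,<t,<t,e>>>,<e,t>> applied to <t,<t,<t,e>>> yields <e,t>.
[[[frink quill] thark] nork]: <e,t> with <e,<t,t>> — neither is a function whose domain matches the other; composition fails here.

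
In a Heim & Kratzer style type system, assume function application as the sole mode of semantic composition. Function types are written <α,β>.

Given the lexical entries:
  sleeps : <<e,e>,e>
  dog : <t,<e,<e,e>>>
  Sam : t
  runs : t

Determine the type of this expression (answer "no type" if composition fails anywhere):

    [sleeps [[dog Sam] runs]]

[dog Sam]: functor dog : <t,<e,<e,e>>>, argument Sam : t; result <e,<e,e>>.
[[dog Sam] runs]: <e,<e,e>> with t — neither is a function whose domain matches the other; composition fails here.

no type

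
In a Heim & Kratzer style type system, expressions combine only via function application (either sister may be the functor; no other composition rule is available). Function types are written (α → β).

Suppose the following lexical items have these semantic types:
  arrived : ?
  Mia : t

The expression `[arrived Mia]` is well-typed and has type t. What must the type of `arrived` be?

(t → t)

For [arrived Mia] to have type t with Mia of type t, arrived must be the function: arrived : (t → t).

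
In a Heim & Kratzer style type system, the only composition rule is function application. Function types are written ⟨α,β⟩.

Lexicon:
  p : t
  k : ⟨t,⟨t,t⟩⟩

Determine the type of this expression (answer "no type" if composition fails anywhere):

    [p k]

At [p k], k : ⟨t,⟨t,t⟩⟩ takes p : t, giving ⟨t,t⟩.

⟨t,t⟩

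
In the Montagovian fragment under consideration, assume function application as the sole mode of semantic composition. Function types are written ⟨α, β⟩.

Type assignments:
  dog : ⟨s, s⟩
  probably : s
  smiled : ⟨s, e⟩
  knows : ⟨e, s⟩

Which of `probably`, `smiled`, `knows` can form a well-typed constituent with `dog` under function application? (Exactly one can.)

probably

probably — combines: dog : ⟨s, s⟩ takes probably : s as argument, giving s.
smiled : ⟨s, e⟩ — neither side's domain matches the other.
knows : ⟨e, s⟩ — neither side's domain matches the other.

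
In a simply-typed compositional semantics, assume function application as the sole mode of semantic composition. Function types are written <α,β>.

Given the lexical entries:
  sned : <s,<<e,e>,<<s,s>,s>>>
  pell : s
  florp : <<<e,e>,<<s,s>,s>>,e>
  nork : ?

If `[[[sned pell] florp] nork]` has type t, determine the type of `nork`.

<e,t>

[[[sned pell] florp] nork] must have type t. The sister [[sned pell] florp] has type e; that is not a function onto t, so nork must be the functor, of type <e,t>.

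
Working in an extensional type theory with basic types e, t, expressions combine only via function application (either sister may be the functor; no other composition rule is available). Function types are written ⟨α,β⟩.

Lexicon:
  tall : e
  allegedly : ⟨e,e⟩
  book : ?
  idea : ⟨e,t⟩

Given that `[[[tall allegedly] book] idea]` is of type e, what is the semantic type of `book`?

At [[[tall allegedly] book] idea] (required: e): idea is ⟨e,t⟩, which is not a function with range e; hence [[tall allegedly] book] is the functor — type ⟨⟨e,t⟩,e⟩.
At [[tall allegedly] book] (required: ⟨⟨e,t⟩,e⟩): [tall allegedly] is e, which is not a function with range ⟨⟨e,t⟩,e⟩; hence book is the functor — type ⟨e,⟨⟨e,t⟩,e⟩⟩.

⟨e,⟨⟨e,t⟩,e⟩⟩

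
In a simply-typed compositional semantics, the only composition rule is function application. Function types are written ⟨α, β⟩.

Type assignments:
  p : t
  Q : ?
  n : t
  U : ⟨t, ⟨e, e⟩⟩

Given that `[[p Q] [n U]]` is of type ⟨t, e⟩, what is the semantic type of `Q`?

At [[p Q] [n U]] (required: ⟨t, e⟩): [n U] is ⟨e, e⟩, which is not a function with range ⟨t, e⟩; hence [p Q] is the functor — type ⟨⟨e, e⟩, ⟨t, e⟩⟩.
At [p Q] (required: ⟨⟨e, e⟩, ⟨t, e⟩⟩): p is t, which is not a function with range ⟨⟨e, e⟩, ⟨t, e⟩⟩; hence Q is the functor — type ⟨t, ⟨⟨e, e⟩, ⟨t, e⟩⟩⟩.

⟨t, ⟨⟨e, e⟩, ⟨t, e⟩⟩⟩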